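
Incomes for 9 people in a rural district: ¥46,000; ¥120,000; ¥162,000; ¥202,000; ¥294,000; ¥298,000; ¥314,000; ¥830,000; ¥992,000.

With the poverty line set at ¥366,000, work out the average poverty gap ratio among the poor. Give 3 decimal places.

0.440

Poor units: ¥46,000, ¥120,000, ¥162,000, ¥202,000, ¥294,000, ¥298,000, ¥314,000 (q = 7 of N = 9).
Shortfall ratios (z−y)/z: 0.8743, 0.6721, 0.5574, 0.4481, 0.1967, 0.1858, 0.1421; sum = 3.076503.
The income-gap ratio divides by q (the poor only): 3.076503 / 7 = 0.440.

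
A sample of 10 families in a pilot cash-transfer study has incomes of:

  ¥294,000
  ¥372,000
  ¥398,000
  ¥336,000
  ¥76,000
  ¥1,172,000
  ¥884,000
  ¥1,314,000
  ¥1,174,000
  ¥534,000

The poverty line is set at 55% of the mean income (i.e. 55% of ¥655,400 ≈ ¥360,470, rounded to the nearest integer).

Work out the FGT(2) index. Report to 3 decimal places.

0.066

Below the line: ¥76,000, ¥294,000, ¥336,000 (q = 3 of N = 10).
Normalized shortfalls: (360470−76000)/360470 = 0.7892; (360470−294000)/360470 = 0.1844; (360470−336000)/360470 = 0.0679.
Squared: 0.6228; 0.0340; 0.0046.
Sum = 0.661391; P₂ = 0.661391 / 10 = 0.066.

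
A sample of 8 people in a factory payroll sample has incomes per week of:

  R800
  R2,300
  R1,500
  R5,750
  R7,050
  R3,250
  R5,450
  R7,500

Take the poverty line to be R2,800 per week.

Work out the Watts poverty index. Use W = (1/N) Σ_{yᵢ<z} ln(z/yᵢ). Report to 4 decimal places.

Below the line: R800, R1,500, R2,300 (q = 3 of N = 8).
Log gaps: ln(2800/800) = 1.2528; ln(2800/1500) = 0.6242; ln(2800/2300) = 0.1967.
W = 2.073628 / 8 = 0.2592.

0.2592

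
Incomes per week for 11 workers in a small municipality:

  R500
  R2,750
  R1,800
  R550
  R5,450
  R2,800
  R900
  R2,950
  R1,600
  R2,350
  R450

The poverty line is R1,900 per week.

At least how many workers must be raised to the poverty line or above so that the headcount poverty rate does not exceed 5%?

Currently q = 6 of N = 11 are below the line (H = 0.545).
A headcount ratio of at most 5% allows at most ⌊0.05 × 11⌋ = 0 poor workers.
So at least 6 − 0 = 6 must be lifted.

6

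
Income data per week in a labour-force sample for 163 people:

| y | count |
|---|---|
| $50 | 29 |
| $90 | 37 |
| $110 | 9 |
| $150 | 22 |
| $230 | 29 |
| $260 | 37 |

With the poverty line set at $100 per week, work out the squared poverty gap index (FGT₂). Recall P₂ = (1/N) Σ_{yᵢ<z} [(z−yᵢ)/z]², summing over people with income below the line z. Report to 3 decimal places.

Poor units: 29×$50, 37×$90 (q = 66 of N = 163).
Gap ratios (z−y)/z: (100−50)/100 = 0.5000 (×29); (100−90)/100 = 0.1000 (×37).
Squared: 0.2500 (×29); 0.0100 (×37).
Sum = 7.620000; P₂ = 7.620000 / 163 = 0.047.

0.047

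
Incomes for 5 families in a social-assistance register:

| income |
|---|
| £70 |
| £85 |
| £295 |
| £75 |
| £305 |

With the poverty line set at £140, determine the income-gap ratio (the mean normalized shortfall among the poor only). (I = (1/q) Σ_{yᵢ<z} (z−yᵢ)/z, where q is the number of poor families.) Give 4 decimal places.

Below the line: £70, £75, £85 (q = 3 of N = 5).
Shortfall ratios (z−y)/z: 0.5000, 0.4643, 0.3929; sum = 1.357143.
I averages over the q = 3 poor units only: 1.357143 / 3 = 0.4524.

0.4524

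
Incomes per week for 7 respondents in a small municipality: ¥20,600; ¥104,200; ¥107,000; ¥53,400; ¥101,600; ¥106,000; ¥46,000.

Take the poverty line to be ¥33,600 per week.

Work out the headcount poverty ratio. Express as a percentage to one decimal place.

1 of the 7 respondents have income below ¥33,600.
H = 1/7 = 14.3%.

14.3%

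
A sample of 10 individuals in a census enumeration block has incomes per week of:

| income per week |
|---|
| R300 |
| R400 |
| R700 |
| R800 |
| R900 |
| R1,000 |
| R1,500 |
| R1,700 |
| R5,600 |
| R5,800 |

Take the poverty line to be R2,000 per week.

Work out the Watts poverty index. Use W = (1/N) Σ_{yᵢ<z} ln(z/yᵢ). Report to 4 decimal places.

0.7415

Incomes under z: R300, R400, R700, R800, R900, R1,000, R1,500, R1,700 (q = 8 of N = 10).
Log shortfalls: ln(2000/300) = 1.8971; ln(2000/400) = 1.6094; ln(2000/700) = 1.0498; ln(2000/800) = 0.9163; ln(2000/900) = 0.7985; ln(2000/1000) = 0.6931; ln(2000/1500) = 0.2877; ln(2000/1700) = 0.1625.
W = 7.414527 / 10 = 0.7415.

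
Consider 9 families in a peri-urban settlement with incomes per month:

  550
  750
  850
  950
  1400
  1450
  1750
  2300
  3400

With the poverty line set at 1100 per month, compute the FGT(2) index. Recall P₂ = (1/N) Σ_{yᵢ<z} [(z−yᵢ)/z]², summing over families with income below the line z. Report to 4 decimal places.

0.0468

Poor units: 550, 750, 850, 950 (q = 4 of N = 9).
Gap ratios (z−y)/z: (1100−550)/1100 = 0.5000; (1100−750)/1100 = 0.3182; (1100−850)/1100 = 0.2273; (1100−950)/1100 = 0.1364.
Squared: 0.2500; 0.1012; 0.0517; 0.0186.
Sum = 0.421488; P₂ = 0.421488 / 9 = 0.0468.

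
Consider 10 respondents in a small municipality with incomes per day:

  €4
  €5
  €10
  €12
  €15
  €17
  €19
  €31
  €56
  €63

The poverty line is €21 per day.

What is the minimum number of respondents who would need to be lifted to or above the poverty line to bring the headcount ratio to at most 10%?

6

Currently q = 7 of N = 10 are below the line (H = 0.700).
A headcount ratio of at most 10% allows at most ⌊0.10 × 10⌋ = 1 poor respondents.
So at least 7 − 1 = 6 must be lifted.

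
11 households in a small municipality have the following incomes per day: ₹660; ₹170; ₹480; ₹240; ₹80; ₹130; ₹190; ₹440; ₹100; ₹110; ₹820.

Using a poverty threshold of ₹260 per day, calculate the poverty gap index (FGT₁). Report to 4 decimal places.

0.2797

Below z: ₹80, ₹100, ₹110, ₹130, ₹170, ₹190, ₹240 (q = 7 of N = 11).
Normalized shortfalls: (260−80)/260 = 0.6923; (260−100)/260 = 0.6154; (260−110)/260 = 0.5769; (260−130)/260 = 0.5000; (260−170)/260 = 0.3462; (260−190)/260 = 0.2692; (260−240)/260 = 0.0769.
Σ = 3.076923. Dividing by the full population N = 11 gives P₁ = 0.2797.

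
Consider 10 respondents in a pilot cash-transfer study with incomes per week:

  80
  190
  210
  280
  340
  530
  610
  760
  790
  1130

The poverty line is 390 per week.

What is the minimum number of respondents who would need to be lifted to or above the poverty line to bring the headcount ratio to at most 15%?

Currently q = 5 of N = 10 are below the line (H = 0.500).
A headcount ratio of at most 15% allows at most ⌊0.15 × 10⌋ = 1 poor respondents.
So at least 5 − 1 = 4 must be lifted.

4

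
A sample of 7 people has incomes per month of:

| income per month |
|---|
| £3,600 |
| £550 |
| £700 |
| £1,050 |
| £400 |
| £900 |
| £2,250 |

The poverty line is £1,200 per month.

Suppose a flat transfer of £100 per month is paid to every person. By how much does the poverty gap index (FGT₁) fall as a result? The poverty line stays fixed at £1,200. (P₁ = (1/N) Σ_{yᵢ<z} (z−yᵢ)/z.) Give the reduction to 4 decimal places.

Before: below the line — £400, £550, £700, £900, £1,050; poverty gap index (FGT₁) = 0.285714.
After the £100 transfer: below the line — £500, £650, £800, £1,000, £1,150; poverty gap index (FGT₁) = 0.226190.
Reduction = 0.285714 − 0.226190 = 0.0595.

0.0595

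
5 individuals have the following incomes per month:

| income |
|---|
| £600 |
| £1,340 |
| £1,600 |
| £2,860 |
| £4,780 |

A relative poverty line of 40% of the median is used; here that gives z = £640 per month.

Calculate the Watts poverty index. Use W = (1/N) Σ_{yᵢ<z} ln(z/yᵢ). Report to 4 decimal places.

0.0129

Below z: £600 (q = 1 of N = 5).
Log gaps: ln(640/600) = 0.0645.
W = 0.064539 / 5 = 0.0129.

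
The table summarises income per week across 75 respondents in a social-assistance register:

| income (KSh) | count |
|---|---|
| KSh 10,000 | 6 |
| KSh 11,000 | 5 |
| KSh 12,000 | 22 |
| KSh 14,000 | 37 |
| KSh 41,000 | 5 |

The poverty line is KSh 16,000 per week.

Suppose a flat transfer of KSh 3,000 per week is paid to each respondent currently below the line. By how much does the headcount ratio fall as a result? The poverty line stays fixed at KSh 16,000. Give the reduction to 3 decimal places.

Before: below the line — 6×KSh 10,000, 5×KSh 11,000, 22×KSh 12,000, 37×KSh 14,000; headcount ratio = 0.93333.
After the KSh 3,000 transfer: below the line — 6×KSh 13,000, 5×KSh 14,000, 22×KSh 15,000; headcount ratio = 0.44000.
Reduction = 0.93333 − 0.44000 = 0.493.

0.493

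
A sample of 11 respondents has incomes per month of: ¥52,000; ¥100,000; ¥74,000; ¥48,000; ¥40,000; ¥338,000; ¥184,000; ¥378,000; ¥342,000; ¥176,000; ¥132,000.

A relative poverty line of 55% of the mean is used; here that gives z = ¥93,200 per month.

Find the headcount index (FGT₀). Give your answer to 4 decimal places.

0.3636

4 of the 11 respondents have income below ¥93,200.
H = 4/11 = 0.3636.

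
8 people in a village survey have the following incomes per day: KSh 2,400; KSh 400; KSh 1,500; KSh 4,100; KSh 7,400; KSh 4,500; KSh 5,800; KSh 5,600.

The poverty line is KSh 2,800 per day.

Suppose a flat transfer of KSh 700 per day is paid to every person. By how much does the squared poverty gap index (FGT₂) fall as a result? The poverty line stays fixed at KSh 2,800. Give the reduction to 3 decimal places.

0.070

Before: below the line — KSh 400, KSh 1,500, KSh 2,400; squared poverty gap index (FGT₂) = 0.12133.
After the KSh 700 transfer: below the line — KSh 1,100, KSh 2,200; squared poverty gap index (FGT₂) = 0.05182.
Reduction = 0.12133 − 0.05182 = 0.070.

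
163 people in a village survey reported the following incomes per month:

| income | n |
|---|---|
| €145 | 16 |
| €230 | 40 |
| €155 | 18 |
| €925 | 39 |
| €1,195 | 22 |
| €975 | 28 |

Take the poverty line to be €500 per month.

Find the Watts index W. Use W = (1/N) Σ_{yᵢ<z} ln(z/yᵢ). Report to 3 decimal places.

0.441

Below z: 16×€145, 18×€155, 40×€230 (q = 74 of N = 163).
ln(z/y) terms: ln(500/145) = 1.2379 (×16); ln(500/155) = 1.1712 (×18); ln(500/230) = 0.7765 (×40).
W = 71.948435 / 163 = 0.441.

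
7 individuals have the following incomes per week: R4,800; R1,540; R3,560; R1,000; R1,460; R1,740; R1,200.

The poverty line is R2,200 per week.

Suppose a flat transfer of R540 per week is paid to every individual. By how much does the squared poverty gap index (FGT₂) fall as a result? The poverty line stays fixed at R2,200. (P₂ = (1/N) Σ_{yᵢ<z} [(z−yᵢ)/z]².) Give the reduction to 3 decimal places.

Before: below the line — R1,000, R1,200, R1,460, R1,540, R1,740; squared poverty gap index (FGT₂) = 0.10728.
After the R540 transfer: below the line — R1,540, R1,740, R2,000, R2,080; squared poverty gap index (FGT₂) = 0.02071.
Reduction = 0.10728 − 0.02071 = 0.087.

0.087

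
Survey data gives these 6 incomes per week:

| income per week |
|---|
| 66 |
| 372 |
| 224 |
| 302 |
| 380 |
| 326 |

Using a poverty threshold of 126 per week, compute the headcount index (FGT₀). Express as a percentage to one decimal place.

1 of the 6 respondents have income below 126.
H = 1/6 = 16.7%.

16.7%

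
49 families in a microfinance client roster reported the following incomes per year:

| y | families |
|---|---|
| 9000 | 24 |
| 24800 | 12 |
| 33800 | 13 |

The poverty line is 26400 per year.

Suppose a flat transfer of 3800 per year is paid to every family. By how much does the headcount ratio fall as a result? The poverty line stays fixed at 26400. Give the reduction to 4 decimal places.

0.2449

Before: below the line — 24×9000, 12×24800; headcount ratio = 0.734694.
After the 3800 transfer: below the line — 24×12800; headcount ratio = 0.489796.
Reduction = 0.734694 − 0.489796 = 0.2449.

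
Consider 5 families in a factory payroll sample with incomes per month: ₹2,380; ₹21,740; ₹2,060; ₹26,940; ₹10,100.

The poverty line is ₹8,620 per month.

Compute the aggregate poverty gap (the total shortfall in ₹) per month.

₹12,800

Below the line: ₹2,060, ₹2,380 (q = 2 of N = 5).
Individual gaps: 8620−2060 = 6560; 8620−2380 = 6240.
Aggregate gap = ₹12,800.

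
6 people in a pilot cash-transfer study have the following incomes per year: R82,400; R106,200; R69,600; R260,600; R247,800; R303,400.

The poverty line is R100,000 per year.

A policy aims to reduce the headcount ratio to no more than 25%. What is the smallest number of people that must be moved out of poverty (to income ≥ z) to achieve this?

Currently q = 2 of N = 6 are below the line (H = 0.333).
A headcount ratio of at most 25% allows at most ⌊0.25 × 6⌋ = 1 poor people.
So at least 2 − 1 = 1 must be lifted.

1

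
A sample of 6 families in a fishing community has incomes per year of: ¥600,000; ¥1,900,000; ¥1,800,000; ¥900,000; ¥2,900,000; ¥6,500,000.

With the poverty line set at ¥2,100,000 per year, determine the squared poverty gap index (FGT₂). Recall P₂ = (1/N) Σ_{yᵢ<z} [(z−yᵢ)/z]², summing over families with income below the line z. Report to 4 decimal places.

0.1444

Below z: ¥600,000, ¥900,000, ¥1,800,000, ¥1,900,000 (q = 4 of N = 6).
Relative gaps: (2100000−600000)/2100000 = 0.7143; (2100000−900000)/2100000 = 0.5714; (2100000−1800000)/2100000 = 0.1429; (2100000−1900000)/2100000 = 0.0952.
Squared: 0.5102; 0.3265; 0.0204; 0.0091.
Sum = 0.866213; P₂ = 0.866213 / 6 = 0.1444.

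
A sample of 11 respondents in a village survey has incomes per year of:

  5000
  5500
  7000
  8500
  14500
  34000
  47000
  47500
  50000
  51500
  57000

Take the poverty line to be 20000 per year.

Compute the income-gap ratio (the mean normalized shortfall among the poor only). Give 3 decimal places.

0.595

Poor units: 5000, 5500, 7000, 8500, 14500 (q = 5 of N = 11).
Relative gaps: 0.7500, 0.7250, 0.6500, 0.5750, 0.2750; sum = 2.975000.
I averages over the q = 5 poor units only: 2.975000 / 5 = 0.595.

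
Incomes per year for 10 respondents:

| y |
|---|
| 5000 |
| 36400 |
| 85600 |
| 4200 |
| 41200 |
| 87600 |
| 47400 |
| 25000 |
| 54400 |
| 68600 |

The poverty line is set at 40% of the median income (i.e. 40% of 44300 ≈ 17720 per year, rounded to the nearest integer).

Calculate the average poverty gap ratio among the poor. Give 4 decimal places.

0.7404

Below the line: 4200, 5000 (q = 2 of N = 10).
Relative gaps: 0.7630, 0.7178; sum = 1.480813.
I averages over the q = 2 poor units only: 1.480813 / 2 = 0.7404.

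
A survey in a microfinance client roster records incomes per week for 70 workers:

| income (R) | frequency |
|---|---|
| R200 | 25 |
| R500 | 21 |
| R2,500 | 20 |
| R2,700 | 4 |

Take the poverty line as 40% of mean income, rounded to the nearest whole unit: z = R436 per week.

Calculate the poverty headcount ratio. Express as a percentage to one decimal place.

35.7%

25 of the 70 workers have income below R436.
H = 25/70 = 35.7%.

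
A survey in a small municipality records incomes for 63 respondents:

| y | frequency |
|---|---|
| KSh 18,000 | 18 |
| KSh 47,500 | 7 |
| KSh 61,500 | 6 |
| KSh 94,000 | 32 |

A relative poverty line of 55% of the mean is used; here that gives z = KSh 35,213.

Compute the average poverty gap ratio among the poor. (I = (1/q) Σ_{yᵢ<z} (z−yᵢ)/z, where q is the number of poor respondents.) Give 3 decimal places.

0.489

Incomes under z: 18×KSh 18,000 (q = 18 of N = 63).
Shortfall ratios (z−y)/z: 0.4888 (×18); sum = 8.798853.
I averages over the q = 18 poor units only: 8.798853 / 18 = 0.489.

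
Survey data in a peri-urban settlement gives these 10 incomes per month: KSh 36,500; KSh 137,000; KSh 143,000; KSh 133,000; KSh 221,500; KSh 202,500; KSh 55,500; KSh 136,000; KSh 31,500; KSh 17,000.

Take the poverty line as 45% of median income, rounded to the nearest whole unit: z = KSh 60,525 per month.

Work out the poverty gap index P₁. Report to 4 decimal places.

0.1679

Poor units: KSh 17,000, KSh 31,500, KSh 36,500, KSh 55,500 (q = 4 of N = 10).
Relative gaps: (60525−17000)/60525 = 0.7191; (60525−31500)/60525 = 0.4796; (60525−36500)/60525 = 0.3969; (60525−55500)/60525 = 0.0830.
Sum of shortfalls = 1.678645; P₁ averages over all N: 1.678645 / 10 = 0.1679.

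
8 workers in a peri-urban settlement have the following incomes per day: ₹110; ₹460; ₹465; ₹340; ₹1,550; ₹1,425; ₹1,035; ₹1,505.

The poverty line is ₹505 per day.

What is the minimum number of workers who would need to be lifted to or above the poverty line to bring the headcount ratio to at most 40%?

Currently q = 4 of N = 8 are below the line (H = 0.500).
A headcount ratio of at most 40% allows at most ⌊0.40 × 8⌋ = 3 poor workers.
So at least 4 − 3 = 1 must be lifted.

1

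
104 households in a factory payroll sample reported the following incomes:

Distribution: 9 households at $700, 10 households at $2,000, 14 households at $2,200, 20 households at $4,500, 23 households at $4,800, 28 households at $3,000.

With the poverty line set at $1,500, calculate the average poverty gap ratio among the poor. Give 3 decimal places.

0.533

Below z: 9×$700 (q = 9 of N = 104).
Shortfall ratios (z−y)/z: 0.5333 (×9); sum = 4.800000.
I averages over the q = 9 poor units only: 4.800000 / 9 = 0.533.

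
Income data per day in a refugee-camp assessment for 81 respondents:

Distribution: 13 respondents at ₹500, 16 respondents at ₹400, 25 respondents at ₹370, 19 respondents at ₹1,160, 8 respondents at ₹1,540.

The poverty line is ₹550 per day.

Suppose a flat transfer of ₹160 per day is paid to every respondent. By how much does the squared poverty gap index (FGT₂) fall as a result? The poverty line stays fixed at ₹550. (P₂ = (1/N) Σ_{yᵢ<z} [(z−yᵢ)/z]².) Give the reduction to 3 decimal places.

Before: below the line — 25×₹370, 16×₹400, 13×₹500; squared poverty gap index (FGT₂) = 0.04908.
After the ₹160 transfer: below the line — 25×₹530; squared poverty gap index (FGT₂) = 0.00041.
Reduction = 0.04908 − 0.00041 = 0.049.

0.049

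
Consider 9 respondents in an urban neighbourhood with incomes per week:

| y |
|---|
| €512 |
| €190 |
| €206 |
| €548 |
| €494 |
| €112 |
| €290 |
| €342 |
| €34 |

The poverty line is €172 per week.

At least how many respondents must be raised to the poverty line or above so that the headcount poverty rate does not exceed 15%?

2 of the 9 respondents are poor, so H = 2/9 = 0.222.
A headcount ratio of at most 15% allows at most ⌊0.15 × 9⌋ = 1 poor respondents.
So at least 2 − 1 = 1 must be lifted.

1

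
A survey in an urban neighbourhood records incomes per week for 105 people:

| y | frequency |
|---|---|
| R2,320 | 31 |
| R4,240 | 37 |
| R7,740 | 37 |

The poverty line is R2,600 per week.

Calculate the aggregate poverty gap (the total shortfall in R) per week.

R8,680

Below z: 31×R2,320 (q = 31 of N = 105).
Individual gaps: 31×(2600−2320) = 8680.
Aggregate gap = R8,680.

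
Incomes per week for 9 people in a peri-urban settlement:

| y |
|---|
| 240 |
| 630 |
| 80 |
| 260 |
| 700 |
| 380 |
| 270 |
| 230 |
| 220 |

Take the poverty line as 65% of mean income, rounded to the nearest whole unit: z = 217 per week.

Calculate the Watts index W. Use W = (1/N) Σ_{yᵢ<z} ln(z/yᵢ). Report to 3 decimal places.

Incomes under z: 80 (q = 1 of N = 9).
Log gaps: ln(217/80) = 0.9979.
W = 0.997871 / 9 = 0.111.

0.111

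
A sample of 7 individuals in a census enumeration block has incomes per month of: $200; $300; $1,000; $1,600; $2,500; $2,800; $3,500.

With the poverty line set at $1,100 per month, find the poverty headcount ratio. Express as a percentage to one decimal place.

42.9%

3 of the 7 individuals have income below $1,100.
H = 3/7 = 42.9%.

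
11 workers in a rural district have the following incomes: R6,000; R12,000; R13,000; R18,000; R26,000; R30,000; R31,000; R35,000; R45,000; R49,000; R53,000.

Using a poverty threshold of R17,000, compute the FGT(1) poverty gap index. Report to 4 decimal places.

Poor units: R6,000, R12,000, R13,000 (q = 3 of N = 11).
Gap ratios (z−y)/z: (17000−6000)/17000 = 0.6471; (17000−12000)/17000 = 0.2941; (17000−13000)/17000 = 0.2353.
Sum of shortfalls = 1.176471; P₁ averages over all N: 1.176471 / 11 = 0.1070.

0.1070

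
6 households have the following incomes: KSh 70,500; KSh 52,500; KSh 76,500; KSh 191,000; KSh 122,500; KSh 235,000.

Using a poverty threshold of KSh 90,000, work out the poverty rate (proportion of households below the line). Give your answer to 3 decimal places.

0.500

3 of the 6 households have income below KSh 90,000.
H = 3/6 = 0.500.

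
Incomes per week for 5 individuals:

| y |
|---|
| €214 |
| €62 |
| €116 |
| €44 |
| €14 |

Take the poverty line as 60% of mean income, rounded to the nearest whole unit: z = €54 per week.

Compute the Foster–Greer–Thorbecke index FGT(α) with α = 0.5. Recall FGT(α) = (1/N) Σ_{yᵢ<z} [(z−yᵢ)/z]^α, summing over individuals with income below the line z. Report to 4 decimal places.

0.2582

Below z: €14, €44 (q = 2 of N = 5).
Relative gaps: (54−14)/54 = 0.7407; (54−44)/54 = 0.1852.
Raised to α = 0.5: 0.86066; 0.43033.
Sum = 1.290994; FGT(0.5) = 1.290994 / 5 = 0.2582.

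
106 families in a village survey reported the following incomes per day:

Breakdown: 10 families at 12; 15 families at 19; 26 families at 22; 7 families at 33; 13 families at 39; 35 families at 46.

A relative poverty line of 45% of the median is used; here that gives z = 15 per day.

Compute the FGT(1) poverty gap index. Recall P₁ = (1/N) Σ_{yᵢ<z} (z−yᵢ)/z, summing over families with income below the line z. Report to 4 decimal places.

Below the line: 10×12 (q = 10 of N = 106).
Gap ratios (z−y)/z: (15−12)/15 = 0.2000 (×10).
Σ = 2.000000. Dividing by the full population N = 106 gives P₁ = 0.0189.

0.0189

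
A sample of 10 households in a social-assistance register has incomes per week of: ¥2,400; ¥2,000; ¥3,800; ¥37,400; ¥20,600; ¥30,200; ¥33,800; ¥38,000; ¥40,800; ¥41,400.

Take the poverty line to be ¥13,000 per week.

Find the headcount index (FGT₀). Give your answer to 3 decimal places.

3 of the 10 households have income below ¥13,000.
H = 3/10 = 0.300.

0.300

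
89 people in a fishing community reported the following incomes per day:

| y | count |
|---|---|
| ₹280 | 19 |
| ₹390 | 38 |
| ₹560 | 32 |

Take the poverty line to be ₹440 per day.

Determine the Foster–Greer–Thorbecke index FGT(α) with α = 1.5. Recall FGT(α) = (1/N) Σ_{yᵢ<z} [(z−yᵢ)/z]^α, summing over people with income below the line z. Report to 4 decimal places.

Below the line: 19×₹280, 38×₹390 (q = 57 of N = 89).
Relative gaps: (440−280)/440 = 0.3636 (×19); (440−390)/440 = 0.1136 (×38).
Raised to α = 1.5: 0.21928 (×19); 0.03831 (×38).
Sum = 5.621997; FGT(1.5) = 5.621997 / 89 = 0.0632.

0.0632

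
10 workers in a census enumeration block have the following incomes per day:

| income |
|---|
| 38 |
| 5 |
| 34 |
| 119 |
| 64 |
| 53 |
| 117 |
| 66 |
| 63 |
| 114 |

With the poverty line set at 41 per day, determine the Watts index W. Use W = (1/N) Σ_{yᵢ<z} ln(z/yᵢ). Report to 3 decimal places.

0.237

Below the line: 5, 34, 38 (q = 3 of N = 10).
Log shortfalls: ln(41/5) = 2.1041; ln(41/34) = 0.1872; ln(41/38) = 0.0760.
W = 2.367332 / 10 = 0.237.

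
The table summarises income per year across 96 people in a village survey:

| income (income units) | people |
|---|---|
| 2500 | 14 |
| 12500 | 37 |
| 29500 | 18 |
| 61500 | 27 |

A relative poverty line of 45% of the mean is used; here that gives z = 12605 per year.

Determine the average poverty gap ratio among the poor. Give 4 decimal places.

Incomes under z: 14×2500, 37×12500 (q = 51 of N = 96).
Relative gaps: 0.8017 (×14), 0.0083 (×37); sum = 11.531535.
The income-gap ratio divides by q (the poor only): 11.531535 / 51 = 0.2261.

0.2261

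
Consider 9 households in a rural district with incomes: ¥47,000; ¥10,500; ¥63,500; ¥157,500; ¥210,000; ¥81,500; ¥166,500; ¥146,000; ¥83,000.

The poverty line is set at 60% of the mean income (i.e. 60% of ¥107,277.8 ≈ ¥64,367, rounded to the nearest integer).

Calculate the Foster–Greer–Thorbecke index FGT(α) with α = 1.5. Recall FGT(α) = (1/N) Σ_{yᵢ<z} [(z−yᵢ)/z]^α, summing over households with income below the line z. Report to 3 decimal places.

Poor units: ¥10,500, ¥47,000, ¥63,500 (q = 3 of N = 9).
Gap ratios (z−y)/z: (64367−10500)/64367 = 0.8369; (64367−47000)/64367 = 0.2698; (64367−63500)/64367 = 0.0135.
Raised to α = 1.5: 0.76558; 0.14015; 0.00156.
Sum = 0.907291; FGT(1.5) = 0.907291 / 9 = 0.101.

0.101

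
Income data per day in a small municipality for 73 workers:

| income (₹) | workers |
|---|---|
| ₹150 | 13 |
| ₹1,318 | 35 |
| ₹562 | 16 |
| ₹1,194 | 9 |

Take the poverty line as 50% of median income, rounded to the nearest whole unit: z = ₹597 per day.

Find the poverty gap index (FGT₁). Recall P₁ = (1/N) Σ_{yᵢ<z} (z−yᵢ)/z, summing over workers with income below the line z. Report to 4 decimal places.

0.1462

Incomes under z: 13×₹150, 16×₹562 (q = 29 of N = 73).
Relative gaps: (597−150)/597 = 0.7487 (×13); (597−562)/597 = 0.0586 (×16).
Sum of shortfalls = 10.671692; P₁ averages over all N: 10.671692 / 73 = 0.1462.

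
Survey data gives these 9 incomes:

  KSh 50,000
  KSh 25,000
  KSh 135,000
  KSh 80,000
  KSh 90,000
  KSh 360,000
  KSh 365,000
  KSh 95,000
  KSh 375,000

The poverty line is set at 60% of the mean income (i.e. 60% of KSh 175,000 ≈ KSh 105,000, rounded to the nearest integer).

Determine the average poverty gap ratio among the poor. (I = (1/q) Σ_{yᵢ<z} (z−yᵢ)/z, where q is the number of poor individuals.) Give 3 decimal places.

0.352

Poor units: KSh 25,000, KSh 50,000, KSh 80,000, KSh 90,000, KSh 95,000 (q = 5 of N = 9).
Relative gaps: 0.7619, 0.5238, 0.2381, 0.1429, 0.0952; sum = 1.761905.
I averages over the q = 5 poor units only: 1.761905 / 5 = 0.352.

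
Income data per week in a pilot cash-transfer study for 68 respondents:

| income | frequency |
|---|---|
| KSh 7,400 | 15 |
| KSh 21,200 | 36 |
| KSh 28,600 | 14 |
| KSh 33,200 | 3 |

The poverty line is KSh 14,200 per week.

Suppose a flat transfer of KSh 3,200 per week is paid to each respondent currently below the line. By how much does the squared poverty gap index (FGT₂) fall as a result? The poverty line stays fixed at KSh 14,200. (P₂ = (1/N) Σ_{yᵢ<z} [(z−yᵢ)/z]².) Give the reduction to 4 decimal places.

0.0364

Before: below the line — 15×KSh 7,400; squared poverty gap index (FGT₂) = 0.050585.
After the KSh 3,200 transfer: below the line — 15×KSh 10,600; squared poverty gap index (FGT₂) = 0.014178.
Reduction = 0.050585 − 0.014178 = 0.0364.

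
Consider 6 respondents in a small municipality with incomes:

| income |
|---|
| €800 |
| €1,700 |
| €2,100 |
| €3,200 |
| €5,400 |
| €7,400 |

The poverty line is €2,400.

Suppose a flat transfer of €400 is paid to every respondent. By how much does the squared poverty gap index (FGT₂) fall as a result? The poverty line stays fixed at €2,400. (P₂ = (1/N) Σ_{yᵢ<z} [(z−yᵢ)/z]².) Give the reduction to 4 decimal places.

Before: below the line — €800, €1,700, €2,100; squared poverty gap index (FGT₂) = 0.090856.
After the €400 transfer: below the line — €1,200, €2,100; squared poverty gap index (FGT₂) = 0.044271.
Reduction = 0.090856 − 0.044271 = 0.0466.

0.0466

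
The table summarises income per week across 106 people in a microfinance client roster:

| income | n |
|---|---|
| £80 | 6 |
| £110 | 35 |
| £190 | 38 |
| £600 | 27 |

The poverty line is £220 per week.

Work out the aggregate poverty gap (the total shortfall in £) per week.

£5,830

Poor units: 6×£80, 35×£110, 38×£190 (q = 79 of N = 106).
Individual gaps: 6×(220−80) = 840; 35×(220−110) = 3850; 38×(220−190) = 1140.
Aggregate gap = £5,830.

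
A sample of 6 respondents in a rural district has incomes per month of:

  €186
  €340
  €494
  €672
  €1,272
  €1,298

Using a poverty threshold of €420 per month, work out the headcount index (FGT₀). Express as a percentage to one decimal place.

33.3%

2 of the 6 respondents have income below €420.
H = 2/6 = 33.3%.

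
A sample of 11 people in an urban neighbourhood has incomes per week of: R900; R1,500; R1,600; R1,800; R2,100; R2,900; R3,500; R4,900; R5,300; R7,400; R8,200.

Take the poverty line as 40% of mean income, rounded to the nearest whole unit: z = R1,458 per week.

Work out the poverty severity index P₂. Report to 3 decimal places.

Incomes under z: R900 (q = 1 of N = 11).
Gap ratios (z−y)/z: (1458−900)/1458 = 0.3827.
Squared: 0.1465.
Sum = 0.146472; P₂ = 0.146472 / 11 = 0.013.

0.013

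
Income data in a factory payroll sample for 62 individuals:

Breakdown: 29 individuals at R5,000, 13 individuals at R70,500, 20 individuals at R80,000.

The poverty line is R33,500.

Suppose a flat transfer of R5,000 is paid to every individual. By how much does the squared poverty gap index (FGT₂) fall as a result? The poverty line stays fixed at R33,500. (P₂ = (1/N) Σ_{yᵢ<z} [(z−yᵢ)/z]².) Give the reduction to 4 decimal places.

0.1084

Before: below the line — 29×R5,000; squared poverty gap index (FGT₂) = 0.338537.
After the R5,000 transfer: below the line — 29×R10,000; squared poverty gap index (FGT₂) = 0.230172.
Reduction = 0.338537 − 0.230172 = 0.1084.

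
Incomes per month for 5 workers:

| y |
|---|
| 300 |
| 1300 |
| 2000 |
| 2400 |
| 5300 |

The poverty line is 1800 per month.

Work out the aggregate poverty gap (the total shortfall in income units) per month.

2000

Below the line: 300, 1300 (q = 2 of N = 5).
Individual gaps: 1800−300 = 1500; 1800−1300 = 500.
Aggregate gap = 2000.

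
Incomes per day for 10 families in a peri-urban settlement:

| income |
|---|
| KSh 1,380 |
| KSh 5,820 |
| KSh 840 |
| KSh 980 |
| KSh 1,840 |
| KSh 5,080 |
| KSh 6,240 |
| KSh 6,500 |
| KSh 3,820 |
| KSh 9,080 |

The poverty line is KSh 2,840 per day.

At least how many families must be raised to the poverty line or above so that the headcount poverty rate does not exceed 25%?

4 of the 10 families are poor, so H = 4/10 = 0.400.
A headcount ratio of at most 25% allows at most ⌊0.25 × 10⌋ = 2 poor families.
So at least 4 − 2 = 2 must be lifted.

2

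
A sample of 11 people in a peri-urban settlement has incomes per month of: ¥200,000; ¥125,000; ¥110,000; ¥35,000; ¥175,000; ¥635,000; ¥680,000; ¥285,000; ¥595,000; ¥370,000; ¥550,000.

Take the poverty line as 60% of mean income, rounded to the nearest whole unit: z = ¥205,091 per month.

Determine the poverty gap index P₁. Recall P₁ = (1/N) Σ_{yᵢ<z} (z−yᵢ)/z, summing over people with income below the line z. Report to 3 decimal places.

Poor units: ¥35,000, ¥110,000, ¥125,000, ¥175,000, ¥200,000 (q = 5 of N = 11).
Relative gaps: (205091−35000)/205091 = 0.8293; (205091−110000)/205091 = 0.4637; (205091−125000)/205091 = 0.3905; (205091−175000)/205091 = 0.1467; (205091−200000)/205091 = 0.0248.
Sum of shortfalls = 1.855055; P₁ averages over all N: 1.855055 / 11 = 0.169.

0.169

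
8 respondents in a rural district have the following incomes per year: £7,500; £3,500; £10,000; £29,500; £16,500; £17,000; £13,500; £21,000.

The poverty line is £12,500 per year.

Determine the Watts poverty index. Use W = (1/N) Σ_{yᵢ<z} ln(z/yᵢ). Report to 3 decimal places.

Incomes under z: £3,500, £7,500, £10,000 (q = 3 of N = 8).
Log gaps: ln(12500/3500) = 1.2730; ln(12500/7500) = 0.5108; ln(12500/10000) = 0.2231.
W = 2.006935 / 8 = 0.251.

0.251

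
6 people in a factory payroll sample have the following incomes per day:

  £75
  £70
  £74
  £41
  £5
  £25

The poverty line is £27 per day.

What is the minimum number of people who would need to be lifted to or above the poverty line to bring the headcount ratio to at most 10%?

2 of the 6 people are poor, so H = 2/6 = 0.333.
A headcount ratio of at most 10% allows at most ⌊0.10 × 6⌋ = 0 poor people.
So at least 2 − 0 = 2 must be lifted.

2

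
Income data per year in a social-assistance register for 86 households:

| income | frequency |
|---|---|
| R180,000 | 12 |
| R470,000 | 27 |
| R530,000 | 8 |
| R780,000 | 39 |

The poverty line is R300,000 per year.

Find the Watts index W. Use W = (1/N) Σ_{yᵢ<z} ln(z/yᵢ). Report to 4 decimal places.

Incomes under z: 12×R180,000 (q = 12 of N = 86).
Log gaps: ln(300000/180000) = 0.5108 (×12).
W = 6.129907 / 86 = 0.0713.

0.0713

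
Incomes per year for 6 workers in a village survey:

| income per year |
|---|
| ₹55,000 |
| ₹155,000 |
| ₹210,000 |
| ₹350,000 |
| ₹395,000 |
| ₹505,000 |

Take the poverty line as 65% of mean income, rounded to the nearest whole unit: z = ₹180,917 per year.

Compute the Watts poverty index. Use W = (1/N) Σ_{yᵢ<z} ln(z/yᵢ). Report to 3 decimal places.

Incomes under z: ₹55,000, ₹155,000 (q = 2 of N = 6).
ln(z/y) terms: ln(180917/55000) = 1.1907; ln(180917/155000) = 0.1546.
W = 1.345318 / 6 = 0.224.

0.224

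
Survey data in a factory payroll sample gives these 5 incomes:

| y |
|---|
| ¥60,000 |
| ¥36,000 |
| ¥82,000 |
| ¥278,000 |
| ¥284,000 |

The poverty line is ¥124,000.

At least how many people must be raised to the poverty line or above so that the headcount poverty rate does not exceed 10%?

3

3 of the 5 people are poor, so H = 3/5 = 0.600.
A headcount ratio of at most 10% allows at most ⌊0.10 × 5⌋ = 0 poor people.
So at least 3 − 0 = 3 must be lifted.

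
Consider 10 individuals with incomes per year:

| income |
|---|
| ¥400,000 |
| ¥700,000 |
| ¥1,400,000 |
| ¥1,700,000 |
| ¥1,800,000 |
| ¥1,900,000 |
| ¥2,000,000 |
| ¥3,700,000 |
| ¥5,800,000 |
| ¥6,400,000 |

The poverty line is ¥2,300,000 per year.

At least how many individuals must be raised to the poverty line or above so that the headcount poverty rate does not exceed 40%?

3

Currently q = 7 of N = 10 are below the line (H = 0.700).
A headcount ratio of at most 40% allows at most ⌊0.40 × 10⌋ = 4 poor individuals.
So at least 7 − 4 = 3 must be lifted.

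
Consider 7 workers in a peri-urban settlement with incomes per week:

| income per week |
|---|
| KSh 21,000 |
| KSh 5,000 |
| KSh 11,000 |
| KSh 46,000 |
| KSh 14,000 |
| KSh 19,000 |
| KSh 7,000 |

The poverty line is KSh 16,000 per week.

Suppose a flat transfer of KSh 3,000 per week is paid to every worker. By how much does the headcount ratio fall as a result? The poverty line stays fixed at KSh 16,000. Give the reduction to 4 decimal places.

Before: below the line — KSh 5,000, KSh 7,000, KSh 11,000, KSh 14,000; headcount ratio = 0.571429.
After the KSh 3,000 transfer: below the line — KSh 8,000, KSh 10,000, KSh 14,000; headcount ratio = 0.428571.
Reduction = 0.571429 − 0.428571 = 0.1429.

0.1429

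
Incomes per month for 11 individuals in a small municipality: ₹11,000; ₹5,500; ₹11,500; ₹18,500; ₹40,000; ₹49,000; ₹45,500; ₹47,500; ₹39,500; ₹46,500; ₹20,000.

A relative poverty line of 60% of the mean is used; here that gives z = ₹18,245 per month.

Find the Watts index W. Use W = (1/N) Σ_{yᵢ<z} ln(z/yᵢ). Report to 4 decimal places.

Incomes under z: ₹5,500, ₹11,000, ₹11,500 (q = 3 of N = 11).
Log shortfalls: ln(18245/5500) = 1.1991; ln(18245/11000) = 0.5060; ln(18245/11500) = 0.4615.
W = 2.166683 / 11 = 0.1970.

0.1970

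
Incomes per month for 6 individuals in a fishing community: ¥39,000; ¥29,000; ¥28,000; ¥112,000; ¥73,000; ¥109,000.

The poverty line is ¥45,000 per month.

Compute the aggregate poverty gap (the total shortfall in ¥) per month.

¥39,000

Below z: ¥28,000, ¥29,000, ¥39,000 (q = 3 of N = 6).
Individual gaps: 45000−28000 = 17000; 45000−29000 = 16000; 45000−39000 = 6000.
Aggregate gap = ¥39,000.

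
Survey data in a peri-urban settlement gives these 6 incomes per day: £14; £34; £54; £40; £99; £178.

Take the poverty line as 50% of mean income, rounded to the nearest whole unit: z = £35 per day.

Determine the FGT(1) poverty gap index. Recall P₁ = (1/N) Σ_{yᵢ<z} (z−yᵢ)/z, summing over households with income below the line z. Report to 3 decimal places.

Below z: £14, £34 (q = 2 of N = 6).
Relative gaps: (35−14)/35 = 0.6000; (35−34)/35 = 0.0286.
Σ = 0.628571. Dividing by the full population N = 6 gives P₁ = 0.105.

0.105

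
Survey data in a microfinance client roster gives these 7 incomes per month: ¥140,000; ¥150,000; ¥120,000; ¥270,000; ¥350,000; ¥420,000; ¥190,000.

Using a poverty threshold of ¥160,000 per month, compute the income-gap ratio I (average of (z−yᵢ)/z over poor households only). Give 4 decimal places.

Incomes under z: ¥120,000, ¥140,000, ¥150,000 (q = 3 of N = 7).
Relative gaps: 0.2500, 0.1250, 0.0625; sum = 0.437500.
I averages over the q = 3 poor units only: 0.437500 / 3 = 0.1458.

0.1458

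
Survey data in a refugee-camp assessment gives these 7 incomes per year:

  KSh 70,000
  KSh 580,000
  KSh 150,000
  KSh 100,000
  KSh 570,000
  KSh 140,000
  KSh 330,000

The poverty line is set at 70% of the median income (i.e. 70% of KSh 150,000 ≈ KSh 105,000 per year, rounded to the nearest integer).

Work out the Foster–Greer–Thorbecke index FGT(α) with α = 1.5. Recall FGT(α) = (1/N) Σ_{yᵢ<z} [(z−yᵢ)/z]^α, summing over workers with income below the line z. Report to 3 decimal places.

0.029

Incomes under z: KSh 70,000, KSh 100,000 (q = 2 of N = 7).
Normalized shortfalls: (105000−70000)/105000 = 0.3333; (105000−100000)/105000 = 0.0476.
Raised to α = 1.5: 0.19245; 0.01039.
Sum = 0.202841; FGT(1.5) = 0.202841 / 7 = 0.029.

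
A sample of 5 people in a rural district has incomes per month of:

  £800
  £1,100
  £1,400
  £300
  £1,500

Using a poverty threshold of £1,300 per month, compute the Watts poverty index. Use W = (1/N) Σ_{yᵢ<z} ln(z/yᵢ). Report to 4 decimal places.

0.4238

Incomes under z: £300, £800, £1,100 (q = 3 of N = 5).
ln(z/y) terms: ln(1300/300) = 1.4663; ln(1300/800) = 0.4855; ln(1300/1100) = 0.1671.
W = 2.118899 / 5 = 0.4238.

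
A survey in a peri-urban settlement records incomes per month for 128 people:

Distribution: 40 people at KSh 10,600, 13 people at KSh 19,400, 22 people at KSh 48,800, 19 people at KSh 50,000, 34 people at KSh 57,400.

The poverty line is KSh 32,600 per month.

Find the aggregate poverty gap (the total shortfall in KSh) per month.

KSh 1,051,600

Below the line: 40×KSh 10,600, 13×KSh 19,400 (q = 53 of N = 128).
Individual gaps: 40×(32600−10600) = 880000; 13×(32600−19400) = 171600.
Aggregate gap = KSh 1,051,600.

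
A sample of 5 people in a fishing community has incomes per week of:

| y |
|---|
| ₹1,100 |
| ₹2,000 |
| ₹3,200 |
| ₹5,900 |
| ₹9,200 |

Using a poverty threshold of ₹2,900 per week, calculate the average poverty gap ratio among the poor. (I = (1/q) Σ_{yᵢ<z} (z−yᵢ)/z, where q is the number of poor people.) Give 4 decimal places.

0.4655

Below the line: ₹1,100, ₹2,000 (q = 2 of N = 5).
Shortfall ratios (z−y)/z: 0.6207, 0.3103; sum = 0.931034.
I averages over the q = 2 poor units only: 0.931034 / 2 = 0.4655.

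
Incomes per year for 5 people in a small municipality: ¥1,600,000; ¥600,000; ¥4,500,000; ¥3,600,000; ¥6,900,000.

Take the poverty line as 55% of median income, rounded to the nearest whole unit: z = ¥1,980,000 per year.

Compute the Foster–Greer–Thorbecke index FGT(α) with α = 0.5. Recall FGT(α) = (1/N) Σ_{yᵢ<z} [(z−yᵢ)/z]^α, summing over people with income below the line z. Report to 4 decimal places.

Below the line: ¥600,000, ¥1,600,000 (q = 2 of N = 5).
Gap ratios (z−y)/z: (1980000−600000)/1980000 = 0.6970; (1980000−1600000)/1980000 = 0.1919.
Raised to α = 0.5: 0.83485; 0.43809.
Sum = 1.272933; FGT(0.5) = 1.272933 / 5 = 0.2546.

0.2546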